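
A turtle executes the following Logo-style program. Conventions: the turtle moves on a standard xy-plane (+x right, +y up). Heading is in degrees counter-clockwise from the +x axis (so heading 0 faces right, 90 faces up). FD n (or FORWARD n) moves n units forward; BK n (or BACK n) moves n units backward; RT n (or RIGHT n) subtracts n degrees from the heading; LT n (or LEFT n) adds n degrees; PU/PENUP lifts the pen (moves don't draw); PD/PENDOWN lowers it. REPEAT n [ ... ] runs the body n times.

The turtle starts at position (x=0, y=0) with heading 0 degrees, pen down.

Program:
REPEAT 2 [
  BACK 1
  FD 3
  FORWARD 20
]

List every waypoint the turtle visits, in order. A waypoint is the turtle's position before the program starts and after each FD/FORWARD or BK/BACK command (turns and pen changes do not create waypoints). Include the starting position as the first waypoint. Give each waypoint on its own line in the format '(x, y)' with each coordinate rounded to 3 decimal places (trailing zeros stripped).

Executing turtle program step by step:
Start: pos=(0,0), heading=0, pen down
REPEAT 2 [
  -- iteration 1/2 --
  BK 1: (0,0) -> (-1,0) [heading=0, draw]
  FD 3: (-1,0) -> (2,0) [heading=0, draw]
  FD 20: (2,0) -> (22,0) [heading=0, draw]
  -- iteration 2/2 --
  BK 1: (22,0) -> (21,0) [heading=0, draw]
  FD 3: (21,0) -> (24,0) [heading=0, draw]
  FD 20: (24,0) -> (44,0) [heading=0, draw]
]
Final: pos=(44,0), heading=0, 6 segment(s) drawn
Waypoints (7 total):
(0, 0)
(-1, 0)
(2, 0)
(22, 0)
(21, 0)
(24, 0)
(44, 0)

Answer: (0, 0)
(-1, 0)
(2, 0)
(22, 0)
(21, 0)
(24, 0)
(44, 0)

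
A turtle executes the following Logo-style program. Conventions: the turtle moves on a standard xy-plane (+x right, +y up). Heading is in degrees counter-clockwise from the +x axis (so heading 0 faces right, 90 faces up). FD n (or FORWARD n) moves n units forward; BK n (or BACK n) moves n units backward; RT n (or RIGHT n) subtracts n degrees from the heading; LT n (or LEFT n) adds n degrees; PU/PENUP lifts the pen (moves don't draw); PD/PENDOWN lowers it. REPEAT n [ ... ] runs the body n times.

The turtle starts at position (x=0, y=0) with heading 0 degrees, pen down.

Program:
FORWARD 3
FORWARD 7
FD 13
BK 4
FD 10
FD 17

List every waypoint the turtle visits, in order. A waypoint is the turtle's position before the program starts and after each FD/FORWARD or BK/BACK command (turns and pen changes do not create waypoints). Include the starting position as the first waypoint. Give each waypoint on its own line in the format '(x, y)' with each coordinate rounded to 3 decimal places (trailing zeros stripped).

Executing turtle program step by step:
Start: pos=(0,0), heading=0, pen down
FD 3: (0,0) -> (3,0) [heading=0, draw]
FD 7: (3,0) -> (10,0) [heading=0, draw]
FD 13: (10,0) -> (23,0) [heading=0, draw]
BK 4: (23,0) -> (19,0) [heading=0, draw]
FD 10: (19,0) -> (29,0) [heading=0, draw]
FD 17: (29,0) -> (46,0) [heading=0, draw]
Final: pos=(46,0), heading=0, 6 segment(s) drawn
Waypoints (7 total):
(0, 0)
(3, 0)
(10, 0)
(23, 0)
(19, 0)
(29, 0)
(46, 0)

Answer: (0, 0)
(3, 0)
(10, 0)
(23, 0)
(19, 0)
(29, 0)
(46, 0)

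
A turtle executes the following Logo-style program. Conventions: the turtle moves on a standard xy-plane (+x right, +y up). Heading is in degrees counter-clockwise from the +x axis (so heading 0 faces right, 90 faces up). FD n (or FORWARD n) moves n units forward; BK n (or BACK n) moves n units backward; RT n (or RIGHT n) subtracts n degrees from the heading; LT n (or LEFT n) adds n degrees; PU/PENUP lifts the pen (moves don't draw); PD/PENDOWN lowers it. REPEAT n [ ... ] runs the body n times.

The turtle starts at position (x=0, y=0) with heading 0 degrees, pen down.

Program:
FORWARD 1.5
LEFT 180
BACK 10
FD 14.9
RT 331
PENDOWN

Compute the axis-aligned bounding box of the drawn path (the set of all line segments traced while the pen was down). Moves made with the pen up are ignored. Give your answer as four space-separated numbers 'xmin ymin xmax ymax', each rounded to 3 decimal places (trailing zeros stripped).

Executing turtle program step by step:
Start: pos=(0,0), heading=0, pen down
FD 1.5: (0,0) -> (1.5,0) [heading=0, draw]
LT 180: heading 0 -> 180
BK 10: (1.5,0) -> (11.5,0) [heading=180, draw]
FD 14.9: (11.5,0) -> (-3.4,0) [heading=180, draw]
RT 331: heading 180 -> 209
PD: pen down
Final: pos=(-3.4,0), heading=209, 3 segment(s) drawn

Segment endpoints: x in {-3.4, 0, 1.5, 11.5}, y in {0, 0, 0}
xmin=-3.4, ymin=0, xmax=11.5, ymax=0

Answer: -3.4 0 11.5 0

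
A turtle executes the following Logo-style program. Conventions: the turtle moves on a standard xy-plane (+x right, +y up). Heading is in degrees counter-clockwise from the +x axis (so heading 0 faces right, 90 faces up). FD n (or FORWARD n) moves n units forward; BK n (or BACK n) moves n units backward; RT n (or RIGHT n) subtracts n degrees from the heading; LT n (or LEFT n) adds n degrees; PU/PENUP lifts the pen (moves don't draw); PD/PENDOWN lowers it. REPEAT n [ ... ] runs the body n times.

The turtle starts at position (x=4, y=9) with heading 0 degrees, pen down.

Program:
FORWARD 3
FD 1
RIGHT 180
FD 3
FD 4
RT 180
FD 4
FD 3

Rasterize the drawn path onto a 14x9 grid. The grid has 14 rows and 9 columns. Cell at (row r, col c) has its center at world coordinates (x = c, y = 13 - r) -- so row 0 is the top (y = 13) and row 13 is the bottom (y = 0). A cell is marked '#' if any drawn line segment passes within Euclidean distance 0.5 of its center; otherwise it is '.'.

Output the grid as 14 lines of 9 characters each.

Answer: .........
.........
.........
.........
.########
.........
.........
.........
.........
.........
.........
.........
.........
.........

Derivation:
Segment 0: (4,9) -> (7,9)
Segment 1: (7,9) -> (8,9)
Segment 2: (8,9) -> (5,9)
Segment 3: (5,9) -> (1,9)
Segment 4: (1,9) -> (5,9)
Segment 5: (5,9) -> (8,9)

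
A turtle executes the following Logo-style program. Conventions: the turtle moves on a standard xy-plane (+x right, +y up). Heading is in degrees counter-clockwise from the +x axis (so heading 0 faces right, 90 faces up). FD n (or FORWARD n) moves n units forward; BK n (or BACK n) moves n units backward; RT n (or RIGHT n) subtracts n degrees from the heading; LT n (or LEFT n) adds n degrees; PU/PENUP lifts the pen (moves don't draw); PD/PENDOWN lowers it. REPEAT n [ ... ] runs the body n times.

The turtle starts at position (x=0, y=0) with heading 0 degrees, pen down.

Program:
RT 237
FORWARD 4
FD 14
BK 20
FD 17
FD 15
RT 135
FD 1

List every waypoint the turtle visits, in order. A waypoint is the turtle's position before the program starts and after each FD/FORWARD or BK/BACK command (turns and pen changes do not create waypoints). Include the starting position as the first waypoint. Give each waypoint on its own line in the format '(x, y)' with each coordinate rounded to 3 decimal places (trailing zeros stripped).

Answer: (0, 0)
(-2.179, 3.355)
(-9.804, 15.096)
(1.089, -1.677)
(-8.17, 12.58)
(-16.339, 25.16)
(-15.361, 24.952)

Derivation:
Executing turtle program step by step:
Start: pos=(0,0), heading=0, pen down
RT 237: heading 0 -> 123
FD 4: (0,0) -> (-2.179,3.355) [heading=123, draw]
FD 14: (-2.179,3.355) -> (-9.804,15.096) [heading=123, draw]
BK 20: (-9.804,15.096) -> (1.089,-1.677) [heading=123, draw]
FD 17: (1.089,-1.677) -> (-8.17,12.58) [heading=123, draw]
FD 15: (-8.17,12.58) -> (-16.339,25.16) [heading=123, draw]
RT 135: heading 123 -> 348
FD 1: (-16.339,25.16) -> (-15.361,24.952) [heading=348, draw]
Final: pos=(-15.361,24.952), heading=348, 6 segment(s) drawn
Waypoints (7 total):
(0, 0)
(-2.179, 3.355)
(-9.804, 15.096)
(1.089, -1.677)
(-8.17, 12.58)
(-16.339, 25.16)
(-15.361, 24.952)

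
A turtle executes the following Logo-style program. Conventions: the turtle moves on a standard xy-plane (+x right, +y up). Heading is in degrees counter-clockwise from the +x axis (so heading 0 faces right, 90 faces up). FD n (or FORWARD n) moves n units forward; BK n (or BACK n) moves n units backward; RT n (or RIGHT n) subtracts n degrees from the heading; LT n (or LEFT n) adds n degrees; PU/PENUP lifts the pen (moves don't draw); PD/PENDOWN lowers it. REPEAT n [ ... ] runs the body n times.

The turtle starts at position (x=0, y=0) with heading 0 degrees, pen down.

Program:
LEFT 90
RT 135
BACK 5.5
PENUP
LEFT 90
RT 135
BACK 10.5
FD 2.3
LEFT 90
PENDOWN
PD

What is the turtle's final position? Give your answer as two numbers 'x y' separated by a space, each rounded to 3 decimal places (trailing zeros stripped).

Answer: -3.889 12.089

Derivation:
Executing turtle program step by step:
Start: pos=(0,0), heading=0, pen down
LT 90: heading 0 -> 90
RT 135: heading 90 -> 315
BK 5.5: (0,0) -> (-3.889,3.889) [heading=315, draw]
PU: pen up
LT 90: heading 315 -> 45
RT 135: heading 45 -> 270
BK 10.5: (-3.889,3.889) -> (-3.889,14.389) [heading=270, move]
FD 2.3: (-3.889,14.389) -> (-3.889,12.089) [heading=270, move]
LT 90: heading 270 -> 0
PD: pen down
PD: pen down
Final: pos=(-3.889,12.089), heading=0, 1 segment(s) drawn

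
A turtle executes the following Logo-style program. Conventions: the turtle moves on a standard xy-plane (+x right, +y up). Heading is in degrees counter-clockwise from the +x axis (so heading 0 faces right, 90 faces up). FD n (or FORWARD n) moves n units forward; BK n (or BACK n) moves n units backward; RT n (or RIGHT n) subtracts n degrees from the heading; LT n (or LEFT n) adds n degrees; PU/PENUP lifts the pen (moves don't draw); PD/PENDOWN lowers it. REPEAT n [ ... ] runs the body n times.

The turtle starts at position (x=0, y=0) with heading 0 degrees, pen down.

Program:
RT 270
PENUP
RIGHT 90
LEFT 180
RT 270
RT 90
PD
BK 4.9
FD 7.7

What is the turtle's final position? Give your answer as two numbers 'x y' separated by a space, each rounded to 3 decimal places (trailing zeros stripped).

Executing turtle program step by step:
Start: pos=(0,0), heading=0, pen down
RT 270: heading 0 -> 90
PU: pen up
RT 90: heading 90 -> 0
LT 180: heading 0 -> 180
RT 270: heading 180 -> 270
RT 90: heading 270 -> 180
PD: pen down
BK 4.9: (0,0) -> (4.9,0) [heading=180, draw]
FD 7.7: (4.9,0) -> (-2.8,0) [heading=180, draw]
Final: pos=(-2.8,0), heading=180, 2 segment(s) drawn

Answer: -2.8 0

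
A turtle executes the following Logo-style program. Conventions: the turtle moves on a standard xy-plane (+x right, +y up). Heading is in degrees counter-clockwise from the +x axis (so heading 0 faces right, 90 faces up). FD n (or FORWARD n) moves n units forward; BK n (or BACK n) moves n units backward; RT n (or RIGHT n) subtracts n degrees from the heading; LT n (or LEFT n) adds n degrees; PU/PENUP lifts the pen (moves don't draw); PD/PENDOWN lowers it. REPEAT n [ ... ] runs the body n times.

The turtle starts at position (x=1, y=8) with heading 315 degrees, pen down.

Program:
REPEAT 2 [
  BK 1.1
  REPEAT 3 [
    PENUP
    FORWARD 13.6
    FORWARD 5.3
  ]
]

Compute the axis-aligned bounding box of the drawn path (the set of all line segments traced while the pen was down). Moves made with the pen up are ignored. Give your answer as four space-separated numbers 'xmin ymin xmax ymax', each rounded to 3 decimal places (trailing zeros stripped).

Answer: 0.222 8 1 8.778

Derivation:
Executing turtle program step by step:
Start: pos=(1,8), heading=315, pen down
REPEAT 2 [
  -- iteration 1/2 --
  BK 1.1: (1,8) -> (0.222,8.778) [heading=315, draw]
  REPEAT 3 [
    -- iteration 1/3 --
    PU: pen up
    FD 13.6: (0.222,8.778) -> (9.839,-0.839) [heading=315, move]
    FD 5.3: (9.839,-0.839) -> (13.587,-4.587) [heading=315, move]
    -- iteration 2/3 --
    PU: pen up
    FD 13.6: (13.587,-4.587) -> (23.203,-14.203) [heading=315, move]
    FD 5.3: (23.203,-14.203) -> (26.951,-17.951) [heading=315, move]
    -- iteration 3/3 --
    PU: pen up
    FD 13.6: (26.951,-17.951) -> (36.567,-27.567) [heading=315, move]
    FD 5.3: (36.567,-27.567) -> (40.315,-31.315) [heading=315, move]
  ]
  -- iteration 2/2 --
  BK 1.1: (40.315,-31.315) -> (39.537,-30.537) [heading=315, move]
  REPEAT 3 [
    -- iteration 1/3 --
    PU: pen up
    FD 13.6: (39.537,-30.537) -> (49.154,-40.154) [heading=315, move]
    FD 5.3: (49.154,-40.154) -> (52.902,-43.902) [heading=315, move]
    -- iteration 2/3 --
    PU: pen up
    FD 13.6: (52.902,-43.902) -> (62.518,-53.518) [heading=315, move]
    FD 5.3: (62.518,-53.518) -> (66.266,-57.266) [heading=315, move]
    -- iteration 3/3 --
    PU: pen up
    FD 13.6: (66.266,-57.266) -> (75.883,-66.883) [heading=315, move]
    FD 5.3: (75.883,-66.883) -> (79.63,-70.63) [heading=315, move]
  ]
]
Final: pos=(79.63,-70.63), heading=315, 1 segment(s) drawn

Segment endpoints: x in {0.222, 1}, y in {8, 8.778}
xmin=0.222, ymin=8, xmax=1, ymax=8.778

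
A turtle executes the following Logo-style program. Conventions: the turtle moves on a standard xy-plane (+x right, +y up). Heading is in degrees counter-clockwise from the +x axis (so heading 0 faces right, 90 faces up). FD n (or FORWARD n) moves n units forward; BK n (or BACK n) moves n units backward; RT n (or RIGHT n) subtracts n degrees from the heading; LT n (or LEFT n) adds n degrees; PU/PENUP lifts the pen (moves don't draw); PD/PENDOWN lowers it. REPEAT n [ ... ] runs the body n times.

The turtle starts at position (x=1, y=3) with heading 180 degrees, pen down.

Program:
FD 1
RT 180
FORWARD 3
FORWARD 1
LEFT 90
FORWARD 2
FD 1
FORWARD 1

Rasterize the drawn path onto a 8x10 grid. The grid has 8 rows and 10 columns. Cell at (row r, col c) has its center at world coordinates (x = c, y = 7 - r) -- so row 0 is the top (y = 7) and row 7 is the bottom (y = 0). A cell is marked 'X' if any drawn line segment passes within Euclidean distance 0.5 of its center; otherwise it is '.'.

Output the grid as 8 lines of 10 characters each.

Segment 0: (1,3) -> (0,3)
Segment 1: (0,3) -> (3,3)
Segment 2: (3,3) -> (4,3)
Segment 3: (4,3) -> (4,5)
Segment 4: (4,5) -> (4,6)
Segment 5: (4,6) -> (4,7)

Answer: ....X.....
....X.....
....X.....
....X.....
XXXXX.....
..........
..........
..........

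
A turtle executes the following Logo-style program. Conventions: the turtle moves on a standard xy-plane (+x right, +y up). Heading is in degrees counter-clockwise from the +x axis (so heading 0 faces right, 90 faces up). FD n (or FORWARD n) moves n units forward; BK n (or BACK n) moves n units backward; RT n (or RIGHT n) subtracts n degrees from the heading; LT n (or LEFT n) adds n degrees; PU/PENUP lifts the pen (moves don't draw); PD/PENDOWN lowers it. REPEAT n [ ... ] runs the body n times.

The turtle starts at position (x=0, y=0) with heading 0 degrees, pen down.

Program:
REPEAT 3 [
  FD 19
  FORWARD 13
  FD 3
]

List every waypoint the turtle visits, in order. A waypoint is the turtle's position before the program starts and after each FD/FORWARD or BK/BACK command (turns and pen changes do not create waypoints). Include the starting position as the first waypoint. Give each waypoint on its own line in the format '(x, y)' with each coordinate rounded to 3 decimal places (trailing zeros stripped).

Executing turtle program step by step:
Start: pos=(0,0), heading=0, pen down
REPEAT 3 [
  -- iteration 1/3 --
  FD 19: (0,0) -> (19,0) [heading=0, draw]
  FD 13: (19,0) -> (32,0) [heading=0, draw]
  FD 3: (32,0) -> (35,0) [heading=0, draw]
  -- iteration 2/3 --
  FD 19: (35,0) -> (54,0) [heading=0, draw]
  FD 13: (54,0) -> (67,0) [heading=0, draw]
  FD 3: (67,0) -> (70,0) [heading=0, draw]
  -- iteration 3/3 --
  FD 19: (70,0) -> (89,0) [heading=0, draw]
  FD 13: (89,0) -> (102,0) [heading=0, draw]
  FD 3: (102,0) -> (105,0) [heading=0, draw]
]
Final: pos=(105,0), heading=0, 9 segment(s) drawn
Waypoints (10 total):
(0, 0)
(19, 0)
(32, 0)
(35, 0)
(54, 0)
(67, 0)
(70, 0)
(89, 0)
(102, 0)
(105, 0)

Answer: (0, 0)
(19, 0)
(32, 0)
(35, 0)
(54, 0)
(67, 0)
(70, 0)
(89, 0)
(102, 0)
(105, 0)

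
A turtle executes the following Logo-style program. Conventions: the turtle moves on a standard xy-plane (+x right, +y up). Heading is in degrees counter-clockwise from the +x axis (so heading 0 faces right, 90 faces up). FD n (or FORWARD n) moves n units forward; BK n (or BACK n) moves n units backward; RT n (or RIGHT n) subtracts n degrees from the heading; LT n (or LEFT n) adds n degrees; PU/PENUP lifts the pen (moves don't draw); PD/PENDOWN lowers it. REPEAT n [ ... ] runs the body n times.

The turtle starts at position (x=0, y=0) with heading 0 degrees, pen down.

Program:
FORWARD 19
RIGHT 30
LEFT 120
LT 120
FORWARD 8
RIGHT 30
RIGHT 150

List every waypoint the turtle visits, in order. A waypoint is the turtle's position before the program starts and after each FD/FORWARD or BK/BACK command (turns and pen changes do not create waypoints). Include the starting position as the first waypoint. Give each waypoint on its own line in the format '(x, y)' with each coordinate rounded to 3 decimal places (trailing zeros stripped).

Answer: (0, 0)
(19, 0)
(12.072, -4)

Derivation:
Executing turtle program step by step:
Start: pos=(0,0), heading=0, pen down
FD 19: (0,0) -> (19,0) [heading=0, draw]
RT 30: heading 0 -> 330
LT 120: heading 330 -> 90
LT 120: heading 90 -> 210
FD 8: (19,0) -> (12.072,-4) [heading=210, draw]
RT 30: heading 210 -> 180
RT 150: heading 180 -> 30
Final: pos=(12.072,-4), heading=30, 2 segment(s) drawn
Waypoints (3 total):
(0, 0)
(19, 0)
(12.072, -4)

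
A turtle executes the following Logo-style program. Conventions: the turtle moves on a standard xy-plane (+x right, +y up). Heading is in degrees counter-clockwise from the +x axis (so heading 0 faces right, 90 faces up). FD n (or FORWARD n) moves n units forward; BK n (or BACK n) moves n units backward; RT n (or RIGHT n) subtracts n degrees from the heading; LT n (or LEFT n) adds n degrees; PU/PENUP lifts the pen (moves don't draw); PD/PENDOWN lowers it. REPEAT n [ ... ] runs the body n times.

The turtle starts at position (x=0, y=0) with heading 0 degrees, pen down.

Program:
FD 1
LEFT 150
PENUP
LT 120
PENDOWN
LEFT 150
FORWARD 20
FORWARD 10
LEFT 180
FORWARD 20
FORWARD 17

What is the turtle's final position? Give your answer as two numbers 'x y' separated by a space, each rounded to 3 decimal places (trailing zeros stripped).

Executing turtle program step by step:
Start: pos=(0,0), heading=0, pen down
FD 1: (0,0) -> (1,0) [heading=0, draw]
LT 150: heading 0 -> 150
PU: pen up
LT 120: heading 150 -> 270
PD: pen down
LT 150: heading 270 -> 60
FD 20: (1,0) -> (11,17.321) [heading=60, draw]
FD 10: (11,17.321) -> (16,25.981) [heading=60, draw]
LT 180: heading 60 -> 240
FD 20: (16,25.981) -> (6,8.66) [heading=240, draw]
FD 17: (6,8.66) -> (-2.5,-6.062) [heading=240, draw]
Final: pos=(-2.5,-6.062), heading=240, 5 segment(s) drawn

Answer: -2.5 -6.062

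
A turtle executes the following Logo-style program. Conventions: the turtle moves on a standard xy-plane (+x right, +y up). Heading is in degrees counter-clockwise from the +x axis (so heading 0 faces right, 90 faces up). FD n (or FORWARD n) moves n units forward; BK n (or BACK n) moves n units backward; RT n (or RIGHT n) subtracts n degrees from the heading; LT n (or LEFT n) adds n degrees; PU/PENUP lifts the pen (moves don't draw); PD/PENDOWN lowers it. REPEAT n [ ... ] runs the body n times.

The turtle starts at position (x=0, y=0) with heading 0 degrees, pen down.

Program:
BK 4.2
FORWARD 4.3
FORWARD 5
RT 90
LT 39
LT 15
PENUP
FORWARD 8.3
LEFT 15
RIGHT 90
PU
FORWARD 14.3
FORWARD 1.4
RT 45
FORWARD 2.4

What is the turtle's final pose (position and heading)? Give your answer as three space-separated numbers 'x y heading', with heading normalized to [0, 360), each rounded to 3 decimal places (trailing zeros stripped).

Answer: 3.996 -20.512 204

Derivation:
Executing turtle program step by step:
Start: pos=(0,0), heading=0, pen down
BK 4.2: (0,0) -> (-4.2,0) [heading=0, draw]
FD 4.3: (-4.2,0) -> (0.1,0) [heading=0, draw]
FD 5: (0.1,0) -> (5.1,0) [heading=0, draw]
RT 90: heading 0 -> 270
LT 39: heading 270 -> 309
LT 15: heading 309 -> 324
PU: pen up
FD 8.3: (5.1,0) -> (11.815,-4.879) [heading=324, move]
LT 15: heading 324 -> 339
RT 90: heading 339 -> 249
PU: pen up
FD 14.3: (11.815,-4.879) -> (6.69,-18.229) [heading=249, move]
FD 1.4: (6.69,-18.229) -> (6.188,-19.536) [heading=249, move]
RT 45: heading 249 -> 204
FD 2.4: (6.188,-19.536) -> (3.996,-20.512) [heading=204, move]
Final: pos=(3.996,-20.512), heading=204, 3 segment(s) drawn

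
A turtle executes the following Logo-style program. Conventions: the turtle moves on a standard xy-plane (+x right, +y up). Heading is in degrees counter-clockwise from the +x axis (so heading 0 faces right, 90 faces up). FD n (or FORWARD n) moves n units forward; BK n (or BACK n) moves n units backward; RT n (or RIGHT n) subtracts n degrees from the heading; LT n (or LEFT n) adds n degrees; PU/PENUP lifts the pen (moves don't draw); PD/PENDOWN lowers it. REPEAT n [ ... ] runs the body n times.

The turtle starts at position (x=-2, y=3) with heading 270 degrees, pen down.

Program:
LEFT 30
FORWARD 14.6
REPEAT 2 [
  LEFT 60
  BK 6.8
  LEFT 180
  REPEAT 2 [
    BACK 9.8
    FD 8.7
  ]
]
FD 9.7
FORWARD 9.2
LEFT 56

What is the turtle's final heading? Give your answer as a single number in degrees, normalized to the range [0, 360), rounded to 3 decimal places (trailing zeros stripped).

Executing turtle program step by step:
Start: pos=(-2,3), heading=270, pen down
LT 30: heading 270 -> 300
FD 14.6: (-2,3) -> (5.3,-9.644) [heading=300, draw]
REPEAT 2 [
  -- iteration 1/2 --
  LT 60: heading 300 -> 0
  BK 6.8: (5.3,-9.644) -> (-1.5,-9.644) [heading=0, draw]
  LT 180: heading 0 -> 180
  REPEAT 2 [
    -- iteration 1/2 --
    BK 9.8: (-1.5,-9.644) -> (8.3,-9.644) [heading=180, draw]
    FD 8.7: (8.3,-9.644) -> (-0.4,-9.644) [heading=180, draw]
    -- iteration 2/2 --
    BK 9.8: (-0.4,-9.644) -> (9.4,-9.644) [heading=180, draw]
    FD 8.7: (9.4,-9.644) -> (0.7,-9.644) [heading=180, draw]
  ]
  -- iteration 2/2 --
  LT 60: heading 180 -> 240
  BK 6.8: (0.7,-9.644) -> (4.1,-3.755) [heading=240, draw]
  LT 180: heading 240 -> 60
  REPEAT 2 [
    -- iteration 1/2 --
    BK 9.8: (4.1,-3.755) -> (-0.8,-12.242) [heading=60, draw]
    FD 8.7: (-0.8,-12.242) -> (3.55,-4.708) [heading=60, draw]
    -- iteration 2/2 --
    BK 9.8: (3.55,-4.708) -> (-1.35,-13.195) [heading=60, draw]
    FD 8.7: (-1.35,-13.195) -> (3,-5.66) [heading=60, draw]
  ]
]
FD 9.7: (3,-5.66) -> (7.85,2.74) [heading=60, draw]
FD 9.2: (7.85,2.74) -> (12.45,10.708) [heading=60, draw]
LT 56: heading 60 -> 116
Final: pos=(12.45,10.708), heading=116, 13 segment(s) drawn

Answer: 116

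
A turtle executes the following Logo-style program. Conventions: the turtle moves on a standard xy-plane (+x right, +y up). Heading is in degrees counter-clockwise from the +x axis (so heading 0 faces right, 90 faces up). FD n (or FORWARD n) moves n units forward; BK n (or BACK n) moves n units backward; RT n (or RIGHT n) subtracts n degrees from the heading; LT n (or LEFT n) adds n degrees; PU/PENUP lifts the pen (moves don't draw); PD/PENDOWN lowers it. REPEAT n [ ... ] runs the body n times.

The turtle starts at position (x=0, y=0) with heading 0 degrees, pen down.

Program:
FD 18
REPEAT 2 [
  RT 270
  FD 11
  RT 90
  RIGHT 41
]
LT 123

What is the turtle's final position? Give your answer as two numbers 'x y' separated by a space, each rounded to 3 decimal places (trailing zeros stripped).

Answer: 25.217 19.302

Derivation:
Executing turtle program step by step:
Start: pos=(0,0), heading=0, pen down
FD 18: (0,0) -> (18,0) [heading=0, draw]
REPEAT 2 [
  -- iteration 1/2 --
  RT 270: heading 0 -> 90
  FD 11: (18,0) -> (18,11) [heading=90, draw]
  RT 90: heading 90 -> 0
  RT 41: heading 0 -> 319
  -- iteration 2/2 --
  RT 270: heading 319 -> 49
  FD 11: (18,11) -> (25.217,19.302) [heading=49, draw]
  RT 90: heading 49 -> 319
  RT 41: heading 319 -> 278
]
LT 123: heading 278 -> 41
Final: pos=(25.217,19.302), heading=41, 3 segment(s) drawn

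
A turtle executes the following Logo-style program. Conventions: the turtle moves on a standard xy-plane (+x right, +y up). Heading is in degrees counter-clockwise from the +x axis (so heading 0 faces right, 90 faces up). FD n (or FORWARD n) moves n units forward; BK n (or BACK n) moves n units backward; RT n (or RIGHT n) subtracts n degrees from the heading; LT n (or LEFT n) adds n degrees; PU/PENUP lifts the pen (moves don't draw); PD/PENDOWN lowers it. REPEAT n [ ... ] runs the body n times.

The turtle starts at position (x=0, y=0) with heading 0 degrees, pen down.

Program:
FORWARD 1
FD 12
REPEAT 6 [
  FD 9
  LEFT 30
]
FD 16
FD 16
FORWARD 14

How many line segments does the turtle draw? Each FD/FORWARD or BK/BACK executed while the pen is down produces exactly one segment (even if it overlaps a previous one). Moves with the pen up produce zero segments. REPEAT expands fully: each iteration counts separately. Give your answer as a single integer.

Answer: 11

Derivation:
Executing turtle program step by step:
Start: pos=(0,0), heading=0, pen down
FD 1: (0,0) -> (1,0) [heading=0, draw]
FD 12: (1,0) -> (13,0) [heading=0, draw]
REPEAT 6 [
  -- iteration 1/6 --
  FD 9: (13,0) -> (22,0) [heading=0, draw]
  LT 30: heading 0 -> 30
  -- iteration 2/6 --
  FD 9: (22,0) -> (29.794,4.5) [heading=30, draw]
  LT 30: heading 30 -> 60
  -- iteration 3/6 --
  FD 9: (29.794,4.5) -> (34.294,12.294) [heading=60, draw]
  LT 30: heading 60 -> 90
  -- iteration 4/6 --
  FD 9: (34.294,12.294) -> (34.294,21.294) [heading=90, draw]
  LT 30: heading 90 -> 120
  -- iteration 5/6 --
  FD 9: (34.294,21.294) -> (29.794,29.088) [heading=120, draw]
  LT 30: heading 120 -> 150
  -- iteration 6/6 --
  FD 9: (29.794,29.088) -> (22,33.588) [heading=150, draw]
  LT 30: heading 150 -> 180
]
FD 16: (22,33.588) -> (6,33.588) [heading=180, draw]
FD 16: (6,33.588) -> (-10,33.588) [heading=180, draw]
FD 14: (-10,33.588) -> (-24,33.588) [heading=180, draw]
Final: pos=(-24,33.588), heading=180, 11 segment(s) drawn
Segments drawn: 11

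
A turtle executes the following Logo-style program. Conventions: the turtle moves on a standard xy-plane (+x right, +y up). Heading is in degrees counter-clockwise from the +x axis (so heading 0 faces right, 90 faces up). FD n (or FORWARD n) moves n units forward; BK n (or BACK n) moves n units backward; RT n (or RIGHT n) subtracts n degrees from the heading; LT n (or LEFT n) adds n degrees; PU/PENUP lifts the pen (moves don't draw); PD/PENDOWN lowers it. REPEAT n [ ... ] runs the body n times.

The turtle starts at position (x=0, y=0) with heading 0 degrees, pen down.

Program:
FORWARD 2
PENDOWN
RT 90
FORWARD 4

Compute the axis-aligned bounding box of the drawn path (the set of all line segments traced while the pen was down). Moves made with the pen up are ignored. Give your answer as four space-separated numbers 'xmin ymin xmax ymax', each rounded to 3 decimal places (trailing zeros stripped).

Executing turtle program step by step:
Start: pos=(0,0), heading=0, pen down
FD 2: (0,0) -> (2,0) [heading=0, draw]
PD: pen down
RT 90: heading 0 -> 270
FD 4: (2,0) -> (2,-4) [heading=270, draw]
Final: pos=(2,-4), heading=270, 2 segment(s) drawn

Segment endpoints: x in {0, 2, 2}, y in {-4, 0}
xmin=0, ymin=-4, xmax=2, ymax=0

Answer: 0 -4 2 0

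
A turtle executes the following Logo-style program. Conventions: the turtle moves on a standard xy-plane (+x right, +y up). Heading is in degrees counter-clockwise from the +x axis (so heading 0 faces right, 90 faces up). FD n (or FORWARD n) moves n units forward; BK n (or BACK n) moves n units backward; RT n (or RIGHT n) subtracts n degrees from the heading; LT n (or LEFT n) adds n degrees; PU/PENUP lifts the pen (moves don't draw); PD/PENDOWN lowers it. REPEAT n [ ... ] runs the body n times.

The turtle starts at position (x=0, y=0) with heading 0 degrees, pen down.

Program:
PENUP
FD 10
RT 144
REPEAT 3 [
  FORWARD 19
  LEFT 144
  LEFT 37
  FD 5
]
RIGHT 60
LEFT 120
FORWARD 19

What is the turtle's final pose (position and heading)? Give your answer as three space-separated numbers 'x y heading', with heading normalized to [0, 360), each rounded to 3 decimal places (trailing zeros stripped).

Answer: -4.203 10.412 99

Derivation:
Executing turtle program step by step:
Start: pos=(0,0), heading=0, pen down
PU: pen up
FD 10: (0,0) -> (10,0) [heading=0, move]
RT 144: heading 0 -> 216
REPEAT 3 [
  -- iteration 1/3 --
  FD 19: (10,0) -> (-5.371,-11.168) [heading=216, move]
  LT 144: heading 216 -> 0
  LT 37: heading 0 -> 37
  FD 5: (-5.371,-11.168) -> (-1.378,-8.159) [heading=37, move]
  -- iteration 2/3 --
  FD 19: (-1.378,-8.159) -> (13.796,3.276) [heading=37, move]
  LT 144: heading 37 -> 181
  LT 37: heading 181 -> 218
  FD 5: (13.796,3.276) -> (9.856,0.197) [heading=218, move]
  -- iteration 3/3 --
  FD 19: (9.856,0.197) -> (-5.116,-11.5) [heading=218, move]
  LT 144: heading 218 -> 2
  LT 37: heading 2 -> 39
  FD 5: (-5.116,-11.5) -> (-1.231,-8.354) [heading=39, move]
]
RT 60: heading 39 -> 339
LT 120: heading 339 -> 99
FD 19: (-1.231,-8.354) -> (-4.203,10.412) [heading=99, move]
Final: pos=(-4.203,10.412), heading=99, 0 segment(s) drawn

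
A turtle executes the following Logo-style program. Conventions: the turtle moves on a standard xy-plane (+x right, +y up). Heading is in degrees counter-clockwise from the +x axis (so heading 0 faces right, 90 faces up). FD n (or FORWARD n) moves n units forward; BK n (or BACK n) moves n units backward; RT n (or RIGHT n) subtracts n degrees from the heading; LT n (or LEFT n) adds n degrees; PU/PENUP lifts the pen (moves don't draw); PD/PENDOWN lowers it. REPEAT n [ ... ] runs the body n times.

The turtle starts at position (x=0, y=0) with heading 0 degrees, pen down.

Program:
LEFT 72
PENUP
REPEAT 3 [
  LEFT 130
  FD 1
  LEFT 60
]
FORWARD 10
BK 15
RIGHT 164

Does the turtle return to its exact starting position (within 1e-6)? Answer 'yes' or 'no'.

Executing turtle program step by step:
Start: pos=(0,0), heading=0, pen down
LT 72: heading 0 -> 72
PU: pen up
REPEAT 3 [
  -- iteration 1/3 --
  LT 130: heading 72 -> 202
  FD 1: (0,0) -> (-0.927,-0.375) [heading=202, move]
  LT 60: heading 202 -> 262
  -- iteration 2/3 --
  LT 130: heading 262 -> 32
  FD 1: (-0.927,-0.375) -> (-0.079,0.155) [heading=32, move]
  LT 60: heading 32 -> 92
  -- iteration 3/3 --
  LT 130: heading 92 -> 222
  FD 1: (-0.079,0.155) -> (-0.822,-0.514) [heading=222, move]
  LT 60: heading 222 -> 282
]
FD 10: (-0.822,-0.514) -> (1.257,-10.295) [heading=282, move]
BK 15: (1.257,-10.295) -> (-1.862,4.377) [heading=282, move]
RT 164: heading 282 -> 118
Final: pos=(-1.862,4.377), heading=118, 0 segment(s) drawn

Start position: (0, 0)
Final position: (-1.862, 4.377)
Distance = 4.756; >= 1e-6 -> NOT closed

Answer: no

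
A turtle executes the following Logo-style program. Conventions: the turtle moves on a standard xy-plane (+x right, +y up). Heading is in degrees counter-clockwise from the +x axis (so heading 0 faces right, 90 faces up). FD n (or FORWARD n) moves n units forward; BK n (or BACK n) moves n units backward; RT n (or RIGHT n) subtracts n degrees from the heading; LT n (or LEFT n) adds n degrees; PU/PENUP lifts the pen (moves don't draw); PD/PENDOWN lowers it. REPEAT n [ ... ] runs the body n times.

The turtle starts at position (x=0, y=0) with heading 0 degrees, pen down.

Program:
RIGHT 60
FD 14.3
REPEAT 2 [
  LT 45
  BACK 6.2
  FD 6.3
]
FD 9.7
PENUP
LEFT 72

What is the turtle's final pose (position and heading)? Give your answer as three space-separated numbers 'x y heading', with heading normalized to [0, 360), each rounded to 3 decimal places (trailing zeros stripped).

Executing turtle program step by step:
Start: pos=(0,0), heading=0, pen down
RT 60: heading 0 -> 300
FD 14.3: (0,0) -> (7.15,-12.384) [heading=300, draw]
REPEAT 2 [
  -- iteration 1/2 --
  LT 45: heading 300 -> 345
  BK 6.2: (7.15,-12.384) -> (1.161,-10.779) [heading=345, draw]
  FD 6.3: (1.161,-10.779) -> (7.247,-12.41) [heading=345, draw]
  -- iteration 2/2 --
  LT 45: heading 345 -> 30
  BK 6.2: (7.247,-12.41) -> (1.877,-15.51) [heading=30, draw]
  FD 6.3: (1.877,-15.51) -> (7.333,-12.36) [heading=30, draw]
]
FD 9.7: (7.333,-12.36) -> (15.734,-7.51) [heading=30, draw]
PU: pen up
LT 72: heading 30 -> 102
Final: pos=(15.734,-7.51), heading=102, 6 segment(s) drawn

Answer: 15.734 -7.51 102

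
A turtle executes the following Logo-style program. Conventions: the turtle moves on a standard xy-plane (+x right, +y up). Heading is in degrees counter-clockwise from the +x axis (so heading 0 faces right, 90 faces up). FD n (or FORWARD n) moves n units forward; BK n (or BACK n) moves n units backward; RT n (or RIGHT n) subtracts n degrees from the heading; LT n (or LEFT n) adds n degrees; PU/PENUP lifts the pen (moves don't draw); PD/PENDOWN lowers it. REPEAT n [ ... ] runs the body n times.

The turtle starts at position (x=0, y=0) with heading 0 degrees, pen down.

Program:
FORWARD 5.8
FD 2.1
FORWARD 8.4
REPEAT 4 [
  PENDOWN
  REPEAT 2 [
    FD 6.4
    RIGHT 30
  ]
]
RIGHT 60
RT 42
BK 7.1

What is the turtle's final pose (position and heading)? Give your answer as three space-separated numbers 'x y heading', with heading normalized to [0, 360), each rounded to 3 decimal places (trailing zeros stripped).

Executing turtle program step by step:
Start: pos=(0,0), heading=0, pen down
FD 5.8: (0,0) -> (5.8,0) [heading=0, draw]
FD 2.1: (5.8,0) -> (7.9,0) [heading=0, draw]
FD 8.4: (7.9,0) -> (16.3,0) [heading=0, draw]
REPEAT 4 [
  -- iteration 1/4 --
  PD: pen down
  REPEAT 2 [
    -- iteration 1/2 --
    FD 6.4: (16.3,0) -> (22.7,0) [heading=0, draw]
    RT 30: heading 0 -> 330
    -- iteration 2/2 --
    FD 6.4: (22.7,0) -> (28.243,-3.2) [heading=330, draw]
    RT 30: heading 330 -> 300
  ]
  -- iteration 2/4 --
  PD: pen down
  REPEAT 2 [
    -- iteration 1/2 --
    FD 6.4: (28.243,-3.2) -> (31.443,-8.743) [heading=300, draw]
    RT 30: heading 300 -> 270
    -- iteration 2/2 --
    FD 6.4: (31.443,-8.743) -> (31.443,-15.143) [heading=270, draw]
    RT 30: heading 270 -> 240
  ]
  -- iteration 3/4 --
  PD: pen down
  REPEAT 2 [
    -- iteration 1/2 --
    FD 6.4: (31.443,-15.143) -> (28.243,-20.685) [heading=240, draw]
    RT 30: heading 240 -> 210
    -- iteration 2/2 --
    FD 6.4: (28.243,-20.685) -> (22.7,-23.885) [heading=210, draw]
    RT 30: heading 210 -> 180
  ]
  -- iteration 4/4 --
  PD: pen down
  REPEAT 2 [
    -- iteration 1/2 --
    FD 6.4: (22.7,-23.885) -> (16.3,-23.885) [heading=180, draw]
    RT 30: heading 180 -> 150
    -- iteration 2/2 --
    FD 6.4: (16.3,-23.885) -> (10.757,-20.685) [heading=150, draw]
    RT 30: heading 150 -> 120
  ]
]
RT 60: heading 120 -> 60
RT 42: heading 60 -> 18
BK 7.1: (10.757,-20.685) -> (4.005,-22.879) [heading=18, draw]
Final: pos=(4.005,-22.879), heading=18, 12 segment(s) drawn

Answer: 4.005 -22.879 18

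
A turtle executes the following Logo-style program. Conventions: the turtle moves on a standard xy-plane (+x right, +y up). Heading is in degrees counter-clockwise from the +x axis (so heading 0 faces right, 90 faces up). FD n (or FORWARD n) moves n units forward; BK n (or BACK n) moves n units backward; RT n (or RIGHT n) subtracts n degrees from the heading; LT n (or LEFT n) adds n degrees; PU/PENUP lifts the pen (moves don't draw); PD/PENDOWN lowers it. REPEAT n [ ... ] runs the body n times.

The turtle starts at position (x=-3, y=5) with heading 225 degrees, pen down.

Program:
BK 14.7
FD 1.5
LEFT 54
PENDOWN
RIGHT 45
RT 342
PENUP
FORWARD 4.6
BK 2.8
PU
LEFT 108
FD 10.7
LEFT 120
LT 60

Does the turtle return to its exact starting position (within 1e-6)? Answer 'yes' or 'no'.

Answer: no

Derivation:
Executing turtle program step by step:
Start: pos=(-3,5), heading=225, pen down
BK 14.7: (-3,5) -> (7.394,15.394) [heading=225, draw]
FD 1.5: (7.394,15.394) -> (6.334,14.334) [heading=225, draw]
LT 54: heading 225 -> 279
PD: pen down
RT 45: heading 279 -> 234
RT 342: heading 234 -> 252
PU: pen up
FD 4.6: (6.334,14.334) -> (4.912,9.959) [heading=252, move]
BK 2.8: (4.912,9.959) -> (5.778,12.622) [heading=252, move]
PU: pen up
LT 108: heading 252 -> 0
FD 10.7: (5.778,12.622) -> (16.478,12.622) [heading=0, move]
LT 120: heading 0 -> 120
LT 60: heading 120 -> 180
Final: pos=(16.478,12.622), heading=180, 2 segment(s) drawn

Start position: (-3, 5)
Final position: (16.478, 12.622)
Distance = 20.916; >= 1e-6 -> NOT closed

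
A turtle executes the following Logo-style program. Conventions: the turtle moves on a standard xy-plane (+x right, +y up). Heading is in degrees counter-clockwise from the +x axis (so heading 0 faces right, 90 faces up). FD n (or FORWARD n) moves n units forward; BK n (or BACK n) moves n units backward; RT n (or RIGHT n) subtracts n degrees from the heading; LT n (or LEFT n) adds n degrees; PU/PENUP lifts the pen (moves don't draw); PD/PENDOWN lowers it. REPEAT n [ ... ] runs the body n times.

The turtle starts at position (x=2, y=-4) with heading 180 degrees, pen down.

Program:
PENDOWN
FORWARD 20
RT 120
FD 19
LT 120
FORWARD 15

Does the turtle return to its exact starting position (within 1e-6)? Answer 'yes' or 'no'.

Answer: no

Derivation:
Executing turtle program step by step:
Start: pos=(2,-4), heading=180, pen down
PD: pen down
FD 20: (2,-4) -> (-18,-4) [heading=180, draw]
RT 120: heading 180 -> 60
FD 19: (-18,-4) -> (-8.5,12.454) [heading=60, draw]
LT 120: heading 60 -> 180
FD 15: (-8.5,12.454) -> (-23.5,12.454) [heading=180, draw]
Final: pos=(-23.5,12.454), heading=180, 3 segment(s) drawn

Start position: (2, -4)
Final position: (-23.5, 12.454)
Distance = 30.348; >= 1e-6 -> NOT closed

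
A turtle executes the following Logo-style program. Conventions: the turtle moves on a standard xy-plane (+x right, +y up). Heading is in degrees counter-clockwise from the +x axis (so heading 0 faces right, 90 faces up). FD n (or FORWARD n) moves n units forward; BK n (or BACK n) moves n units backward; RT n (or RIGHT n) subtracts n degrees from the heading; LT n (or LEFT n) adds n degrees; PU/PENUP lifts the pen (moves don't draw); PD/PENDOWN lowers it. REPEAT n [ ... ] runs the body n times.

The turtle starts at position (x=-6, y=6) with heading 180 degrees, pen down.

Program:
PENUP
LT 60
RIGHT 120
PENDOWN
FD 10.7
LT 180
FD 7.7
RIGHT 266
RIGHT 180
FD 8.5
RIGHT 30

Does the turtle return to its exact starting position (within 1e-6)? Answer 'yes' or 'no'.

Executing turtle program step by step:
Start: pos=(-6,6), heading=180, pen down
PU: pen up
LT 60: heading 180 -> 240
RT 120: heading 240 -> 120
PD: pen down
FD 10.7: (-6,6) -> (-11.35,15.266) [heading=120, draw]
LT 180: heading 120 -> 300
FD 7.7: (-11.35,15.266) -> (-7.5,8.598) [heading=300, draw]
RT 266: heading 300 -> 34
RT 180: heading 34 -> 214
FD 8.5: (-7.5,8.598) -> (-14.547,3.845) [heading=214, draw]
RT 30: heading 214 -> 184
Final: pos=(-14.547,3.845), heading=184, 3 segment(s) drawn

Start position: (-6, 6)
Final position: (-14.547, 3.845)
Distance = 8.814; >= 1e-6 -> NOT closed

Answer: no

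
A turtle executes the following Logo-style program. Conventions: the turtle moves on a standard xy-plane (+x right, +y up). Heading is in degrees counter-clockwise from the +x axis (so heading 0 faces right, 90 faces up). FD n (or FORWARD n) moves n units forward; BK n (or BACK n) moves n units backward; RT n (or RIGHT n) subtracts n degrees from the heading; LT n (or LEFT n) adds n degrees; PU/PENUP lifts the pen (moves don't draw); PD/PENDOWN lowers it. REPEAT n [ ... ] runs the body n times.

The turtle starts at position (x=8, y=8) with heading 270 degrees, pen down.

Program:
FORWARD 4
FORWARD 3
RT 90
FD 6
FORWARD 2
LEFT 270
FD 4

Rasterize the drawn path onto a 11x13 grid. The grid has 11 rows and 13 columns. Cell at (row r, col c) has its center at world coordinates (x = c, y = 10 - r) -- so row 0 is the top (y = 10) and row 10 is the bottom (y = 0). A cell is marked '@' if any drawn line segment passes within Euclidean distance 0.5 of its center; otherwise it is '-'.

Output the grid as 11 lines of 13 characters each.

Segment 0: (8,8) -> (8,4)
Segment 1: (8,4) -> (8,1)
Segment 2: (8,1) -> (2,1)
Segment 3: (2,1) -> (-0,1)
Segment 4: (-0,1) -> (-0,5)

Answer: -------------
-------------
--------@----
--------@----
--------@----
@-------@----
@-------@----
@-------@----
@-------@----
@@@@@@@@@----
-------------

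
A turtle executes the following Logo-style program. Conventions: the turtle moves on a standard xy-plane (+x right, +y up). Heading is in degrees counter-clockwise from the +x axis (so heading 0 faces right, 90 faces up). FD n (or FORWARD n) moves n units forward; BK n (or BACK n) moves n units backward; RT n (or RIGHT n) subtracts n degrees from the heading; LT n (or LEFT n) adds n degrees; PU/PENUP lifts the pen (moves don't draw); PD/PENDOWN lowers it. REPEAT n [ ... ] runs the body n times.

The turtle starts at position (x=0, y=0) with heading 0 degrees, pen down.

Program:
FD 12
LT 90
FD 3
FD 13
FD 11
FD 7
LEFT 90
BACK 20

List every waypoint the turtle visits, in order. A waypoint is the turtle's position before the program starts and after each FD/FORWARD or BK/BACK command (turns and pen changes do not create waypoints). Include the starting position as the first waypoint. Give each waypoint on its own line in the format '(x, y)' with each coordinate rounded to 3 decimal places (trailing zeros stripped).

Executing turtle program step by step:
Start: pos=(0,0), heading=0, pen down
FD 12: (0,0) -> (12,0) [heading=0, draw]
LT 90: heading 0 -> 90
FD 3: (12,0) -> (12,3) [heading=90, draw]
FD 13: (12,3) -> (12,16) [heading=90, draw]
FD 11: (12,16) -> (12,27) [heading=90, draw]
FD 7: (12,27) -> (12,34) [heading=90, draw]
LT 90: heading 90 -> 180
BK 20: (12,34) -> (32,34) [heading=180, draw]
Final: pos=(32,34), heading=180, 6 segment(s) drawn
Waypoints (7 total):
(0, 0)
(12, 0)
(12, 3)
(12, 16)
(12, 27)
(12, 34)
(32, 34)

Answer: (0, 0)
(12, 0)
(12, 3)
(12, 16)
(12, 27)
(12, 34)
(32, 34)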